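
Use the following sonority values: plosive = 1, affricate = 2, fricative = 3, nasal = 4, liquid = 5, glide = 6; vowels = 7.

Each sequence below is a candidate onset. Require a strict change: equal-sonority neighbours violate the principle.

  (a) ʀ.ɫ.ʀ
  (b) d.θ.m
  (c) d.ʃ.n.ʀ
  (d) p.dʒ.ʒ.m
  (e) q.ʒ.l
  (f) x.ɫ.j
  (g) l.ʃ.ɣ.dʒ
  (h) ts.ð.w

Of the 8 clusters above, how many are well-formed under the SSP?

6

(a) sonority 5-5-5: ill-formed.
(b) sonority 1-3-4: well-formed.
(c) sonority 1-3-4-5: well-formed.
(d) sonority 1-2-3-4: well-formed.
(e) sonority 1-3-5: well-formed.
(f) sonority 3-5-6: well-formed.
(g) sonority 5-3-3-2: ill-formed.
(h) sonority 2-3-6: well-formed.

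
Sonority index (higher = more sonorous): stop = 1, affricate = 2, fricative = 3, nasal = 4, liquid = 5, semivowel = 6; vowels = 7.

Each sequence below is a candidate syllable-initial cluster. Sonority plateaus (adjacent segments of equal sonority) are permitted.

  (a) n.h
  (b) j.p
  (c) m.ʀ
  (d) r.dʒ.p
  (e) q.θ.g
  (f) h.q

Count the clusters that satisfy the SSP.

(a) sonority 4-3: ill-formed.
(b) sonority 6-1: ill-formed.
(c) sonority 4-5: well-formed.
(d) sonority 5-2-1: ill-formed.
(e) sonority 1-3-1: ill-formed.
(f) sonority 3-1: ill-formed.

1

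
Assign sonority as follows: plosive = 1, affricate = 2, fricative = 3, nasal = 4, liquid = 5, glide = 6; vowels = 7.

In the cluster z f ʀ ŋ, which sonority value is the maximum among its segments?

5

/z/: fricative = 3.
/f/: fricative = 3.
/ʀ/: liquid = 5.
/ŋ/: nasal = 4.
The maximum is 5.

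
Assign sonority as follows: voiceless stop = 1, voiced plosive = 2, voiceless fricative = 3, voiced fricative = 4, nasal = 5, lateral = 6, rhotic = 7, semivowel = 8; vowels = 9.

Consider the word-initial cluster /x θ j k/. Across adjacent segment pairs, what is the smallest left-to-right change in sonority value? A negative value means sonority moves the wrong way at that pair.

-7

/x/: voiceless fricative = 3.
/θ/: voiceless fricative = 3.
/j/: semivowel = 8.
/k/: voiceless stop = 1.
/x/→/θ/: change +0.
/θ/→/j/: change +5.
/j/→/k/: change -7.
Minimum = -7.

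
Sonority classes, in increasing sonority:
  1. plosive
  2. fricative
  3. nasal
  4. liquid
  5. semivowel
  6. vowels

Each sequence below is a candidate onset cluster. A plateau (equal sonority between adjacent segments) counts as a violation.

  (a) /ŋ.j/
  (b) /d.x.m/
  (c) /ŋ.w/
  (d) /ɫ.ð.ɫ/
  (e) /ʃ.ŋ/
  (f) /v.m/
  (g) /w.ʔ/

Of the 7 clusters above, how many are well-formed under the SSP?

5

(a) 3-5 → obeys
(b) 1-2-3 → obeys
(c) 3-5 → obeys
(d) 4-2-4 → violates
(e) 2-3 → obeys
(f) 2-3 → obeys
(g) 5-1 → violates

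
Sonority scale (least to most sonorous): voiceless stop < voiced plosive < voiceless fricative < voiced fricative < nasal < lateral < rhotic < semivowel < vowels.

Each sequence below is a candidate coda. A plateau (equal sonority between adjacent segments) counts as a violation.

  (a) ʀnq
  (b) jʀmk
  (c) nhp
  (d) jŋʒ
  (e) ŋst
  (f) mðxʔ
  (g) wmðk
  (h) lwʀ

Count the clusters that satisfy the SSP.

7

(a) 7-5-1 → obeys
(b) 8-7-5-1 → obeys
(c) 5-3-1 → obeys
(d) 8-5-4 → obeys
(e) 5-3-1 → obeys
(f) 5-4-3-1 → obeys
(g) 8-5-4-1 → obeys
(h) 6-8-7 → violates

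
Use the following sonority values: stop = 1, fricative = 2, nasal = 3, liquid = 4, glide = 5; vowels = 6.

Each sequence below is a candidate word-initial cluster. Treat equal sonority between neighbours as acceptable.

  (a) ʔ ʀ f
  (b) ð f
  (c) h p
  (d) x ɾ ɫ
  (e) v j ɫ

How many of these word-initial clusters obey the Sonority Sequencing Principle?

2

(a) ʔ ʀ f: profile 1-4-2 — violates.
(b) ð f: profile 2-2 — obeys.
(c) h p: profile 2-1 — violates.
(d) x ɾ ɫ: profile 2-4-4 — obeys.
(e) v j ɫ: profile 2-5-4 — violates.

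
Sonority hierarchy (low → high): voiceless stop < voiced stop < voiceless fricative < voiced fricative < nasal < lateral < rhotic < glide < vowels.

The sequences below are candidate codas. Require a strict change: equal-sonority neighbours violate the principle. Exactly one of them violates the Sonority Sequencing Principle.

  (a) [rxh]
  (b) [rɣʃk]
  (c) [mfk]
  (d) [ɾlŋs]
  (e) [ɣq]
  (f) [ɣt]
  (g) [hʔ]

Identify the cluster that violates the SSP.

a

(a) sonority 7-3-3: ill-formed.
(b) sonority 7-4-3-1: well-formed.
(c) sonority 5-3-1: well-formed.
(d) sonority 7-6-5-3: well-formed.
(e) sonority 4-1: well-formed.
(f) sonority 4-1: well-formed.
(g) sonority 3-1: well-formed.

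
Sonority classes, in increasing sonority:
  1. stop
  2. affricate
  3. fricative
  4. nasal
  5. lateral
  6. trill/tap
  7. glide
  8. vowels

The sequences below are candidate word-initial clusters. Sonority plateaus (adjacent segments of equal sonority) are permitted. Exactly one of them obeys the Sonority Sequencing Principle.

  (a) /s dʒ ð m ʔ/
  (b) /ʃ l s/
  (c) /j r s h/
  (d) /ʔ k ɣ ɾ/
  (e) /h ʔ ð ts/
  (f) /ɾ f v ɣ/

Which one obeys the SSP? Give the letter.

d

(a) 3-2-3-4-1 → violates
(b) 3-5-3 → violates
(c) 7-6-3-3 → violates
(d) 1-1-3-6 → obeys
(e) 3-1-3-2 → violates
(f) 6-3-3-3 → violates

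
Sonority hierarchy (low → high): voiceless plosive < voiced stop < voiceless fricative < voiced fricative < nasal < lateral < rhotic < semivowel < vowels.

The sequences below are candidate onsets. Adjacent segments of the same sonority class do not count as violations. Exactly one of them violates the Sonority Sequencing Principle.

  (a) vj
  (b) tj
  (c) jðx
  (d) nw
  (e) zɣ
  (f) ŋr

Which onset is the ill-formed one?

c

(a) vj: profile 4-8 — obeys.
(b) tj: profile 1-8 — obeys.
(c) jðx: profile 8-4-3 — violates.
(d) nw: profile 5-8 — obeys.
(e) zɣ: profile 4-4 — obeys.
(f) ŋr: profile 5-7 — obeys.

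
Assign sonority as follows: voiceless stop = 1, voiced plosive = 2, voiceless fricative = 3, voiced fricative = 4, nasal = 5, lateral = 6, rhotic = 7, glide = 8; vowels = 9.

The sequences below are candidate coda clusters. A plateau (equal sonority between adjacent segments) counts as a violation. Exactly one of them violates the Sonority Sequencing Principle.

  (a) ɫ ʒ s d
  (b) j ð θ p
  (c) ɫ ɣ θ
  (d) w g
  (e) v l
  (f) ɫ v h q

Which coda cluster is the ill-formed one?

e

(a) ɫ ʒ s d: profile 6-4-3-2 — obeys.
(b) j ð θ p: profile 8-4-3-1 — obeys.
(c) ɫ ɣ θ: profile 6-4-3 — obeys.
(d) w g: profile 8-2 — obeys.
(e) v l: profile 4-6 — violates.
(f) ɫ v h q: profile 6-4-3-1 — obeys.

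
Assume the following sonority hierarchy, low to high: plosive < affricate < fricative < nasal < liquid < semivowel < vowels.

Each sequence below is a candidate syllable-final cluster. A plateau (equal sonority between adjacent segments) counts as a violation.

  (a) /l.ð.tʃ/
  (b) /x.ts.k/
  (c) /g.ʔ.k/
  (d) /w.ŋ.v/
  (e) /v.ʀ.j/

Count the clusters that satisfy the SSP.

(a) 5-3-2 → obeys
(b) 3-2-1 → obeys
(c) 1-1-1 → violates
(d) 6-4-3 → obeys
(e) 3-5-6 → violates

3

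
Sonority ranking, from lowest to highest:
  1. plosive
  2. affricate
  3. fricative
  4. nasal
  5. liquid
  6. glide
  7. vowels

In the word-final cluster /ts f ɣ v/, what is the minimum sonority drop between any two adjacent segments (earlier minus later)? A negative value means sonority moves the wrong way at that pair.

/ts/ — affricate, sonority 2.
/f/ — fricative, sonority 3.
/ɣ/ — fricative, sonority 3.
/v/ — fricative, sonority 3.
/ts/→/f/: change -1.
/f/→/ɣ/: change +0.
/ɣ/→/v/: change +0.
Minimum = -1.

-1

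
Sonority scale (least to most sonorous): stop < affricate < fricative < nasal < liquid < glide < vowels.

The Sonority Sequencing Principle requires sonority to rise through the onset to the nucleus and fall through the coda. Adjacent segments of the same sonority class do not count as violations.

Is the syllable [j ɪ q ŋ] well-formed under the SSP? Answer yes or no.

Onset: /j/ is a glide (sonority 6); then the nucleus /ɪ/ (sonority 7).
Onset profile 6-7 — rises to the nucleus.
Coda: /q/ is a stop (sonority 1), /ŋ/ is a nasal (sonority 4).
Coda profile 7-1-4 — does not fall throughout.

no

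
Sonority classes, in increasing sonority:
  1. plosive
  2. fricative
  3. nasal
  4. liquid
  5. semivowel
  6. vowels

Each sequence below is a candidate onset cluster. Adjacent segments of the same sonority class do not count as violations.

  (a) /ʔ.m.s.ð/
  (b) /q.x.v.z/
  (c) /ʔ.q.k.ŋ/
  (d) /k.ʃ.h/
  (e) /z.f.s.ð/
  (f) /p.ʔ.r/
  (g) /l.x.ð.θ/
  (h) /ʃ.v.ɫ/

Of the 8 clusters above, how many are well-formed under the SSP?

6

(a) sonority 1-3-2-2: ill-formed.
(b) sonority 1-2-2-2: well-formed.
(c) sonority 1-1-1-3: well-formed.
(d) sonority 1-2-2: well-formed.
(e) sonority 2-2-2-2: well-formed.
(f) sonority 1-1-4: well-formed.
(g) sonority 4-2-2-2: ill-formed.
(h) sonority 2-2-4: well-formed.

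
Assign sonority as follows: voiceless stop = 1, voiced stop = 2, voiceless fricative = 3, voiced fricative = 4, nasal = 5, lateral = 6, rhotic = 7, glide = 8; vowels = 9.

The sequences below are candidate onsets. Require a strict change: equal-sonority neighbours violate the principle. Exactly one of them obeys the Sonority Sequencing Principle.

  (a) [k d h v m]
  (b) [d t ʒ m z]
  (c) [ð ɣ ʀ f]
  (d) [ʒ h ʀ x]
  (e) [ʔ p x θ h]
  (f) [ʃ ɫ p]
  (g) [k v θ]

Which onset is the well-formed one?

(a) 1-2-3-4-5 → obeys
(b) 2-1-4-5-4 → violates
(c) 4-4-7-3 → violates
(d) 4-3-7-3 → violates
(e) 1-1-3-3-3 → violates
(f) 3-6-1 → violates
(g) 1-4-3 → violates

a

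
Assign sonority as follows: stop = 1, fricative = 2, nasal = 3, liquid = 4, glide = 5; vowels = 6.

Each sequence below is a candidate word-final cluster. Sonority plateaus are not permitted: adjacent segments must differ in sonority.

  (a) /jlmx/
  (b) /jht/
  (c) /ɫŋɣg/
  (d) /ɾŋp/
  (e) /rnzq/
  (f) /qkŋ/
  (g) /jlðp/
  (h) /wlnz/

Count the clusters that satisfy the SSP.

(a) sonority 5-4-3-2: well-formed.
(b) sonority 5-2-1: well-formed.
(c) sonority 4-3-2-1: well-formed.
(d) sonority 4-3-1: well-formed.
(e) sonority 4-3-2-1: well-formed.
(f) sonority 1-1-3: ill-formed.
(g) sonority 5-4-2-1: well-formed.
(h) sonority 5-4-3-2: well-formed.

7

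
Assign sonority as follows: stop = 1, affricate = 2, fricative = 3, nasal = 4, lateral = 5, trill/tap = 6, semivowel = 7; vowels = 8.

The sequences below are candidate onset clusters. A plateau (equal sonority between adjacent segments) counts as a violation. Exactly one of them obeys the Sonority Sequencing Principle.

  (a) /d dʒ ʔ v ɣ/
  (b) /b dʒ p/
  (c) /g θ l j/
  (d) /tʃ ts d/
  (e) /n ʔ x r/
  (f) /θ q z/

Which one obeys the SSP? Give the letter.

c

(a) 1-2-1-3-3 → violates
(b) 1-2-1 → violates
(c) 1-3-5-7 → obeys
(d) 2-2-1 → violates
(e) 4-1-3-6 → violates
(f) 3-1-3 → violates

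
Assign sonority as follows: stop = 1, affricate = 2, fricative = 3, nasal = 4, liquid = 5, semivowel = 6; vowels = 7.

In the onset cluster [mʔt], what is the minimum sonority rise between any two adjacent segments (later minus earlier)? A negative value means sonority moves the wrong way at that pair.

-3

/m/: nasal = 4.
/ʔ/: stop = 1.
/t/: stop = 1.
/m/→/ʔ/: change -3.
/ʔ/→/t/: change +0.
Minimum = -3.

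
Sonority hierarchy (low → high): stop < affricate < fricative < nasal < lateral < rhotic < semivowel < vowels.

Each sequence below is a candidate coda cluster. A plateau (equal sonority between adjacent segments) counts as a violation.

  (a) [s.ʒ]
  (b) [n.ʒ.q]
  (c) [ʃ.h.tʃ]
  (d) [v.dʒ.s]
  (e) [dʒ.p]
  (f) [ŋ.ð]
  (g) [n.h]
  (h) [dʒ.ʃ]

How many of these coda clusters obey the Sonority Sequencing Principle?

4

(a) 3-3 → violates
(b) 4-3-1 → obeys
(c) 3-3-2 → violates
(d) 3-2-3 → violates
(e) 2-1 → obeys
(f) 4-3 → obeys
(g) 4-3 → obeys
(h) 2-3 → violates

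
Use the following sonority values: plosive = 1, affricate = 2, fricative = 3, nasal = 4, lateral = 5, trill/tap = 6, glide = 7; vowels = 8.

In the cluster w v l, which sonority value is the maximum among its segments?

/w/: glide = 7.
/v/: fricative = 3.
/l/: lateral = 5.
The maximum is 7.

7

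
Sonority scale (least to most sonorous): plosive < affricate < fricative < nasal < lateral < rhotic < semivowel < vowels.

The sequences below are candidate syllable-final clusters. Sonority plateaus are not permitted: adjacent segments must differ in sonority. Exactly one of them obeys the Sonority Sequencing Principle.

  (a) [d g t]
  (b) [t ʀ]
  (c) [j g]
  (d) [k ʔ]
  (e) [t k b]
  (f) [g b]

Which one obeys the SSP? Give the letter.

(a) 1-1-1 → violates
(b) 1-6 → violates
(c) 7-1 → obeys
(d) 1-1 → violates
(e) 1-1-1 → violates
(f) 1-1 → violates

c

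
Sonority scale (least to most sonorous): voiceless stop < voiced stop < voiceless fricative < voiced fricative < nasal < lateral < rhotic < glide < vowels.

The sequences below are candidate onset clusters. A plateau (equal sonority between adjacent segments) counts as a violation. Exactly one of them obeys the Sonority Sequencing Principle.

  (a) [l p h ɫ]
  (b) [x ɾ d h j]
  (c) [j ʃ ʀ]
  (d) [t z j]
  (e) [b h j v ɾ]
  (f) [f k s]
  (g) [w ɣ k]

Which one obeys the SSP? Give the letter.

(a) [l p h ɫ]: profile 6-1-3-6 — violates.
(b) [x ɾ d h j]: profile 3-7-2-3-8 — violates.
(c) [j ʃ ʀ]: profile 8-3-7 — violates.
(d) [t z j]: profile 1-4-8 — obeys.
(e) [b h j v ɾ]: profile 2-3-8-4-7 — violates.
(f) [f k s]: profile 3-1-3 — violates.
(g) [w ɣ k]: profile 8-4-1 — violates.

d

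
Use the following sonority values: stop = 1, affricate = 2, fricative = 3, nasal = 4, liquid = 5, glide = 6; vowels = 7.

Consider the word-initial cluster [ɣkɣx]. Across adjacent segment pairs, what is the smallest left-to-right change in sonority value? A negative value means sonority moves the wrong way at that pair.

-2

/ɣ/: fricative = 3.
/k/: stop = 1.
/ɣ/: fricative = 3.
/x/: fricative = 3.
/ɣ/→/k/: change -2.
/k/→/ɣ/: change +2.
/ɣ/→/x/: change +0.
Minimum = -2.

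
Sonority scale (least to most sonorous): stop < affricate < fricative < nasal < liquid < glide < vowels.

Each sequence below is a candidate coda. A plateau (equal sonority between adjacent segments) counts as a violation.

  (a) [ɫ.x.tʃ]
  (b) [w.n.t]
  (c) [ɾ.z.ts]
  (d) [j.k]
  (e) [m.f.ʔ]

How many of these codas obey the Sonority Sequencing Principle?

(a) 5-3-2 → obeys
(b) 6-4-1 → obeys
(c) 5-3-2 → obeys
(d) 6-1 → obeys
(e) 4-3-1 → obeys

5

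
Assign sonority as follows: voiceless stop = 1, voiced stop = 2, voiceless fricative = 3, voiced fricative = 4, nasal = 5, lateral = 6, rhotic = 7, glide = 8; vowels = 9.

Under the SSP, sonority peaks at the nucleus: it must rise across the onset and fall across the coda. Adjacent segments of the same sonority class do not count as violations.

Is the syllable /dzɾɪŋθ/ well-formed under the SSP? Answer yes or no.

Onset: /d/ is a voiced stop (sonority 2), /z/ is a voiced fricative (sonority 4), /ɾ/ is a rhotic (sonority 7); then the nucleus /ɪ/ (sonority 9).
Onset profile 2-4-7-9 — rises to the nucleus.
Coda: /ŋ/ is a nasal (sonority 5), /θ/ is a voiceless fricative (sonority 3).
Coda profile 9-5-3 — falls from the nucleus.

yes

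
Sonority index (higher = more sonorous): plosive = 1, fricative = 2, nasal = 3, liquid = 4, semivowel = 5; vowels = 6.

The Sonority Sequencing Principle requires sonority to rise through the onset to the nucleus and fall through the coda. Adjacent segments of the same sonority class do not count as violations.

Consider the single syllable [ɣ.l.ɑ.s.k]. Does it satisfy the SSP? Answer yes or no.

yes

Onset: /ɣ/ is a fricative (sonority 2), /l/ is a liquid (sonority 4); then the nucleus /ɑ/ (sonority 6).
Onset profile 2-4-6 — rises to the nucleus.
Coda: /s/ is a fricative (sonority 2), /k/ is a plosive (sonority 1).
Coda profile 6-2-1 — falls from the nucleus.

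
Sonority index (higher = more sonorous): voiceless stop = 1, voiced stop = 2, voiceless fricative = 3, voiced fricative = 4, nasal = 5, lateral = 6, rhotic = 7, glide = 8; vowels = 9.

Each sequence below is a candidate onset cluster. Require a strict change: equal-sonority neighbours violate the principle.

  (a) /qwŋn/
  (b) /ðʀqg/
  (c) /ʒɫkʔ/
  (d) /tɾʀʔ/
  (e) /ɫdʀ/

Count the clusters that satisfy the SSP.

(a) sonority 1-8-5-5: ill-formed.
(b) sonority 4-7-1-2: ill-formed.
(c) sonority 4-6-1-1: ill-formed.
(d) sonority 1-7-7-1: ill-formed.
(e) sonority 6-2-7: ill-formed.

0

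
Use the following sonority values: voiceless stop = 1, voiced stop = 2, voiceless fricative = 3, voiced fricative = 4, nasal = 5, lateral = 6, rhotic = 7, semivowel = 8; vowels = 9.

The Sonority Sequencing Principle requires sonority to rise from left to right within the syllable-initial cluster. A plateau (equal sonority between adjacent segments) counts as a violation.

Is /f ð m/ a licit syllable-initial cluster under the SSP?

yes

/f/ is a voiceless fricative (sonority 3).
/ð/ is a voiced fricative (sonority 4).
/m/ is a nasal (sonority 5).
The profile 3-4-5 strictly rises, so the syllable-initial cluster satisfies the SSP.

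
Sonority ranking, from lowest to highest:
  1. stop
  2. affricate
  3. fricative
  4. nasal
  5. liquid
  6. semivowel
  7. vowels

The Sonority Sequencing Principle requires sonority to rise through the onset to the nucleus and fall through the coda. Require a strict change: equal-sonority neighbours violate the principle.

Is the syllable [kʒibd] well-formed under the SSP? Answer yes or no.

no

Onset: /k/ is a stop (sonority 1), /ʒ/ is a fricative (sonority 3); then the nucleus /i/ (sonority 7).
Onset profile 1-3-7 — rises to the nucleus.
Coda: /b/ is a stop (sonority 1), /d/ is a stop (sonority 1).
Coda profile 7-1-1 — does not strictly fall throughout.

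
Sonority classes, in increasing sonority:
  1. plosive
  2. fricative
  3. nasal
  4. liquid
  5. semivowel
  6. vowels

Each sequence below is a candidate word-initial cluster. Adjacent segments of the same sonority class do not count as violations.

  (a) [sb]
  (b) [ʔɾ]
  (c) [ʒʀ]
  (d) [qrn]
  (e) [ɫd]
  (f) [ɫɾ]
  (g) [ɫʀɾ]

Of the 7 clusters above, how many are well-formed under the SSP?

4

(a) [sb]: profile 2-1 — violates.
(b) [ʔɾ]: profile 1-4 — obeys.
(c) [ʒʀ]: profile 2-4 — obeys.
(d) [qrn]: profile 1-4-3 — violates.
(e) [ɫd]: profile 4-1 — violates.
(f) [ɫɾ]: profile 4-4 — obeys.
(g) [ɫʀɾ]: profile 4-4-4 — obeys.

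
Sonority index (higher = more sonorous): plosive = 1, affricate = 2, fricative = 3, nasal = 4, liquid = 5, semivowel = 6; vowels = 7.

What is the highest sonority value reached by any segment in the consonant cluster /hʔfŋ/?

4

/h/: fricative = 3.
/ʔ/: plosive = 1.
/f/: fricative = 3.
/ŋ/: nasal = 4.
The maximum is 4.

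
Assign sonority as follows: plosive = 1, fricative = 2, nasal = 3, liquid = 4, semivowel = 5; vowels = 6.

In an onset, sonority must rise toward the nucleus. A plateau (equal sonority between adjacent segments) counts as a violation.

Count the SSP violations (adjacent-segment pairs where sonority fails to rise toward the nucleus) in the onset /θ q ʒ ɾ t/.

2

/θ/ — fricative, sonority 2.
/q/ — plosive, sonority 1.
/ʒ/ — fricative, sonority 2.
/ɾ/ — liquid, sonority 4.
/t/ — plosive, sonority 1.
/θ/→/q/: 2→1 (does not rise) — violation.
/q/→/ʒ/: 1→2 (rises) — ok.
/ʒ/→/ɾ/: 2→4 (rises) — ok.
/ɾ/→/t/: 4→1 (does not rise) — violation.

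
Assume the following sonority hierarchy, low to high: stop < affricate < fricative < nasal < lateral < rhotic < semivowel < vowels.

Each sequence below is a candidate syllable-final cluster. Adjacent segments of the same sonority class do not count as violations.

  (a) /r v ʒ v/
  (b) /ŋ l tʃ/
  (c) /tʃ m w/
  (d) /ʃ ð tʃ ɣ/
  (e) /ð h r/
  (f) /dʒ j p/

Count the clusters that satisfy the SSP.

1

(a) 6-3-3-3 → obeys
(b) 4-5-2 → violates
(c) 2-4-7 → violates
(d) 3-3-2-3 → violates
(e) 3-3-6 → violates
(f) 2-7-1 → violates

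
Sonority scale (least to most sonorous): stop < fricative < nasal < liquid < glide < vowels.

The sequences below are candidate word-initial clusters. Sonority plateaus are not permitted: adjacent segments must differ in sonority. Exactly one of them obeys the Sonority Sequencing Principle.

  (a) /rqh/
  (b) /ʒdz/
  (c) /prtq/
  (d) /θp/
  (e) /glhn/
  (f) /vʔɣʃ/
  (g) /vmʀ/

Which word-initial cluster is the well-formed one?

(a) sonority 4-1-2: ill-formed.
(b) sonority 2-1-2: ill-formed.
(c) sonority 1-4-1-1: ill-formed.
(d) sonority 2-1: ill-formed.
(e) sonority 1-4-2-3: ill-formed.
(f) sonority 2-1-2-2: ill-formed.
(g) sonority 2-3-4: well-formed.

g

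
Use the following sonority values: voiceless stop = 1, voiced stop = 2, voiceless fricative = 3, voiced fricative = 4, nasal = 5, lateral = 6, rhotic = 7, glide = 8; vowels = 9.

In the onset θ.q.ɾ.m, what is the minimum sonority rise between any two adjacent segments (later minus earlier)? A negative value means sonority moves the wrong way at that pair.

-2

/θ/ — voiceless fricative, sonority 3.
/q/ — voiceless stop, sonority 1.
/ɾ/ — rhotic, sonority 7.
/m/ — nasal, sonority 5.
/θ/→/q/: change -2.
/q/→/ɾ/: change +6.
/ɾ/→/m/: change -2.
Minimum = -2.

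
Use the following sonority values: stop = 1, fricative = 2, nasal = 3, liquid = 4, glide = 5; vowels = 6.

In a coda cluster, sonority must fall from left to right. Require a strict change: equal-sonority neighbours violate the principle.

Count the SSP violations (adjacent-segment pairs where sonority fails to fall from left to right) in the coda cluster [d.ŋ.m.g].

2

/d/ — stop, sonority 1.
/ŋ/ — nasal, sonority 3.
/m/ — nasal, sonority 3.
/g/ — stop, sonority 1.
/d/→/ŋ/: 1→3 (does not fall) — violation.
/ŋ/→/m/: 3→3 (plateau) — violation.
/m/→/g/: 3→1 (falls) — ok.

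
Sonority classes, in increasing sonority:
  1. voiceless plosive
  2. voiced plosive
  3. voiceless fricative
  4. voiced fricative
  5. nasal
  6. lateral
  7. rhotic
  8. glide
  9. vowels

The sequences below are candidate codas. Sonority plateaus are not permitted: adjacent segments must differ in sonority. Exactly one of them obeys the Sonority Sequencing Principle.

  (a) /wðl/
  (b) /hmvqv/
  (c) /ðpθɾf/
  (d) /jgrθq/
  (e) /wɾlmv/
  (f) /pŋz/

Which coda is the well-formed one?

(a) 8-4-6 → violates
(b) 3-5-4-1-4 → violates
(c) 4-1-3-7-3 → violates
(d) 8-2-7-3-1 → violates
(e) 8-7-6-5-4 → obeys
(f) 1-5-4 → violates

e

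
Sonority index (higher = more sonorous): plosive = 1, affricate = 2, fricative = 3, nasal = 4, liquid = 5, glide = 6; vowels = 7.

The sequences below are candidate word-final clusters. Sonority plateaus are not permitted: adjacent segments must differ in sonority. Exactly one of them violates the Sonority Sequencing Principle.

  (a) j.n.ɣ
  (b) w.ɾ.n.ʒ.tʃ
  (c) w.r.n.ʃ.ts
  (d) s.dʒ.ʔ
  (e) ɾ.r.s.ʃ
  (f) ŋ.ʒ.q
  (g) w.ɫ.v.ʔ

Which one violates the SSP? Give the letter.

e

(a) 6-4-3 → obeys
(b) 6-5-4-3-2 → obeys
(c) 6-5-4-3-2 → obeys
(d) 3-2-1 → obeys
(e) 5-5-3-3 → violates
(f) 4-3-1 → obeys
(g) 6-5-3-1 → obeys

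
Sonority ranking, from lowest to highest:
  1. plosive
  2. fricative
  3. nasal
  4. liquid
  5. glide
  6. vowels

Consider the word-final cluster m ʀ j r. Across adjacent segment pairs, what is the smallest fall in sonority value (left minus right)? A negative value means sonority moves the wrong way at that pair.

-1

/m/: nasal = 3.
/ʀ/: liquid = 4.
/j/: glide = 5.
/r/: liquid = 4.
/m/→/ʀ/: change -1.
/ʀ/→/j/: change -1.
/j/→/r/: change +1.
Minimum = -1.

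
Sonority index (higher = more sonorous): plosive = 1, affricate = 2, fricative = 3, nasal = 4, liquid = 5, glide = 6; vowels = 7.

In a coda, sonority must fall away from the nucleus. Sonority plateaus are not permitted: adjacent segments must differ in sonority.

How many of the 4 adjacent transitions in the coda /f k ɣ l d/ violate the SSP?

2

/f/ — fricative, sonority 3.
/k/ — plosive, sonority 1.
/ɣ/ — fricative, sonority 3.
/l/ — liquid, sonority 5.
/d/ — plosive, sonority 1.
/f/→/k/: 3→1 (falls) — ok.
/k/→/ɣ/: 1→3 (does not fall) — violation.
/ɣ/→/l/: 3→5 (does not fall) — violation.
/l/→/d/: 5→1 (falls) — ok.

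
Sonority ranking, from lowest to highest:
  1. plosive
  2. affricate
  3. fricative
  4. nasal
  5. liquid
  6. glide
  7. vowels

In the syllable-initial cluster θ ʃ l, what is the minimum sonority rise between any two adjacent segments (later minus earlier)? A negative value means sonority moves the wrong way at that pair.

0

/θ/ is a fricative (sonority 3).
/ʃ/ is a fricative (sonority 3).
/l/ is a liquid (sonority 5).
/θ/→/ʃ/: change +0.
/ʃ/→/l/: change +2.
Minimum = 0.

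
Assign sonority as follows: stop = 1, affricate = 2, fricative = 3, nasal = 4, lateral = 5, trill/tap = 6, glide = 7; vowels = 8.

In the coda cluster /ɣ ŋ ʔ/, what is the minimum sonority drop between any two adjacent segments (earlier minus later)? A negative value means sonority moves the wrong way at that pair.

/ɣ/: fricative = 3.
/ŋ/: nasal = 4.
/ʔ/: stop = 1.
/ɣ/→/ŋ/: change -1.
/ŋ/→/ʔ/: change +3.
Minimum = -1.

-1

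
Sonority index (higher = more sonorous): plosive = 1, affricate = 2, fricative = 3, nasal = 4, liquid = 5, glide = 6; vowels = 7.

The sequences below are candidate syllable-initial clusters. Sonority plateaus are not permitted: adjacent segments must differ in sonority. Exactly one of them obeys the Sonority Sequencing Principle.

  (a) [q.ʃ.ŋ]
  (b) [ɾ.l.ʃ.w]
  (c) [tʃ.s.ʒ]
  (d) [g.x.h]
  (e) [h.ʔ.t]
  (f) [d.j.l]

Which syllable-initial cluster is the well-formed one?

a

(a) [q.ʃ.ŋ]: profile 1-3-4 — obeys.
(b) [ɾ.l.ʃ.w]: profile 5-5-3-6 — violates.
(c) [tʃ.s.ʒ]: profile 2-3-3 — violates.
(d) [g.x.h]: profile 1-3-3 — violates.
(e) [h.ʔ.t]: profile 3-1-1 — violates.
(f) [d.j.l]: profile 1-6-5 — violates.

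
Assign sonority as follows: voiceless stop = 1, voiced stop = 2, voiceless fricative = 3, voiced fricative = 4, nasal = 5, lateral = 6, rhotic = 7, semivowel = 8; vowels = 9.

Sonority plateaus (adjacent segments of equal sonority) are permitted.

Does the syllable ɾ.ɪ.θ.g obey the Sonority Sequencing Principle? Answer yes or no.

Onset: /ɾ/ is a rhotic (sonority 7); then the nucleus /ɪ/ (sonority 9).
Onset profile 7-9 — rises to the nucleus.
Coda: /θ/ is a voiceless fricative (sonority 3), /g/ is a voiced stop (sonority 2).
Coda profile 9-3-2 — falls from the nucleus.

yes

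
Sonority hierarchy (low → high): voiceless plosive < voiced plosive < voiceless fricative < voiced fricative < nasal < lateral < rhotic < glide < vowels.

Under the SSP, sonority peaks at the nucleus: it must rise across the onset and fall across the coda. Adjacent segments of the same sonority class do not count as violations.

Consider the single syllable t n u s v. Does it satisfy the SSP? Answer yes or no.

Onset: /t/ is a voiceless plosive (sonority 1), /n/ is a nasal (sonority 5); then the nucleus /u/ (sonority 9).
Onset profile 1-5-9 — rises to the nucleus.
Coda: /s/ is a voiceless fricative (sonority 3), /v/ is a voiced fricative (sonority 4).
Coda profile 9-3-4 — does not fall throughout.

no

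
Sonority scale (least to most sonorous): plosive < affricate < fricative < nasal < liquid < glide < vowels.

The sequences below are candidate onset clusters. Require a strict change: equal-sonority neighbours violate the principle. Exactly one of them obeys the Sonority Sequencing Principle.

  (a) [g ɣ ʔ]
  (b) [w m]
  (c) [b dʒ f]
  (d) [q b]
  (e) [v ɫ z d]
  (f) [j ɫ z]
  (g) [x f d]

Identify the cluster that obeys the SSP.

c

(a) 1-3-1 → violates
(b) 6-4 → violates
(c) 1-2-3 → obeys
(d) 1-1 → violates
(e) 3-5-3-1 → violates
(f) 6-5-3 → violates
(g) 3-3-1 → violates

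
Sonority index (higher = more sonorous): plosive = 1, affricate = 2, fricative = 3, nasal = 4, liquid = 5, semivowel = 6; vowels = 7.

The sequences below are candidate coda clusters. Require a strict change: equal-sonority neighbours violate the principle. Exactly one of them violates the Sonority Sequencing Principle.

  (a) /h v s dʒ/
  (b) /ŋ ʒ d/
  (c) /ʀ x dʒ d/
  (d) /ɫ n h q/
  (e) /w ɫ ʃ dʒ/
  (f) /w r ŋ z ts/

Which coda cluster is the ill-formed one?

(a) /h v s dʒ/: profile 3-3-3-2 — violates.
(b) /ŋ ʒ d/: profile 4-3-1 — obeys.
(c) /ʀ x dʒ d/: profile 5-3-2-1 — obeys.
(d) /ɫ n h q/: profile 5-4-3-1 — obeys.
(e) /w ɫ ʃ dʒ/: profile 6-5-3-2 — obeys.
(f) /w r ŋ z ts/: profile 6-5-4-3-2 — obeys.

a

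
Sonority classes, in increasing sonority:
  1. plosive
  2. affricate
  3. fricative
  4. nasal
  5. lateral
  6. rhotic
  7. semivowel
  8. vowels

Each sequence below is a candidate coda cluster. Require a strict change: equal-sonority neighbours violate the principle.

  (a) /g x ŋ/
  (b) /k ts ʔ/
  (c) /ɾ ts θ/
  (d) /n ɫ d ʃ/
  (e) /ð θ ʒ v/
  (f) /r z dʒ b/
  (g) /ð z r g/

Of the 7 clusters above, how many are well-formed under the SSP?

1

(a) /g x ŋ/: profile 1-3-4 — violates.
(b) /k ts ʔ/: profile 1-2-1 — violates.
(c) /ɾ ts θ/: profile 6-2-3 — violates.
(d) /n ɫ d ʃ/: profile 4-5-1-3 — violates.
(e) /ð θ ʒ v/: profile 3-3-3-3 — violates.
(f) /r z dʒ b/: profile 6-3-2-1 — obeys.
(g) /ð z r g/: profile 3-3-6-1 — violates.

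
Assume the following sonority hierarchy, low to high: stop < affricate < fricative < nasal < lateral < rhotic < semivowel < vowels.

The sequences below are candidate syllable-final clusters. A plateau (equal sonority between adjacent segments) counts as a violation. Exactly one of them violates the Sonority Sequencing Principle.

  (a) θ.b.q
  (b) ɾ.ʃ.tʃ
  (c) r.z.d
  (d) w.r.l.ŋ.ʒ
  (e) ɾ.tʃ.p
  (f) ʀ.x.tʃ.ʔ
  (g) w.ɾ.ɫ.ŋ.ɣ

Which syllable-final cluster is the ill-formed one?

a

(a) θ.b.q: profile 3-1-1 — violates.
(b) ɾ.ʃ.tʃ: profile 6-3-2 — obeys.
(c) r.z.d: profile 6-3-1 — obeys.
(d) w.r.l.ŋ.ʒ: profile 7-6-5-4-3 — obeys.
(e) ɾ.tʃ.p: profile 6-2-1 — obeys.
(f) ʀ.x.tʃ.ʔ: profile 6-3-2-1 — obeys.
(g) w.ɾ.ɫ.ŋ.ɣ: profile 7-6-5-4-3 — obeys.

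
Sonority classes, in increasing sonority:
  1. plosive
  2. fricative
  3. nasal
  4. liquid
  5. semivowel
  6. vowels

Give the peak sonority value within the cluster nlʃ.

/n/: nasal = 3.
/l/: liquid = 4.
/ʃ/: fricative = 2.
The maximum is 4.

4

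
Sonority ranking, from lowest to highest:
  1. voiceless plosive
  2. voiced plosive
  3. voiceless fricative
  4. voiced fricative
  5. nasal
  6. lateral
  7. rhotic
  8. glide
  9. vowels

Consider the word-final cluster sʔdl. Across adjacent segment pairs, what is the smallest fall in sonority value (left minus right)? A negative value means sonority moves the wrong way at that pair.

/s/: voiceless fricative = 3.
/ʔ/: voiceless plosive = 1.
/d/: voiced plosive = 2.
/l/: lateral = 6.
/s/→/ʔ/: change +2.
/ʔ/→/d/: change -1.
/d/→/l/: change -4.
Minimum = -4.

-4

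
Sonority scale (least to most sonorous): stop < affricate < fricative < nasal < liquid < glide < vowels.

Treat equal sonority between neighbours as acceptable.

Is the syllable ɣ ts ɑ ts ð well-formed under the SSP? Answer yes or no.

no

Onset: /ɣ/ is a fricative (sonority 3), /ts/ is an affricate (sonority 2); then the nucleus /ɑ/ (sonority 7).
Onset profile 3-2-7 — does not rise throughout.
Coda: /ts/ is an affricate (sonority 2), /ð/ is a fricative (sonority 3).
Coda profile 7-2-3 — does not fall throughout.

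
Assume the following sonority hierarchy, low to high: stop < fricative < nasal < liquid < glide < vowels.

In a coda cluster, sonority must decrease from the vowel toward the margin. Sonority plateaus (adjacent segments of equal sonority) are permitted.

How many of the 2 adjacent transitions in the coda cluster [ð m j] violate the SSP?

/ð/: fricative = 2.
/m/: nasal = 3.
/j/: glide = 5.
/ð/→/m/: 2→3 (does not fall) — violation.
/m/→/j/: 3→5 (does not fall) — violation.

2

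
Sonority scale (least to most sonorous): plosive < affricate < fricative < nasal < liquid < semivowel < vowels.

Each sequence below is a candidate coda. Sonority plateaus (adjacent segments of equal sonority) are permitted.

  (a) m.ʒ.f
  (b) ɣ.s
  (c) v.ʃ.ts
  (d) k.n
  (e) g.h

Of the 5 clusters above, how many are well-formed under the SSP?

(a) m.ʒ.f: profile 4-3-3 — obeys.
(b) ɣ.s: profile 3-3 — obeys.
(c) v.ʃ.ts: profile 3-3-2 — obeys.
(d) k.n: profile 1-4 — violates.
(e) g.h: profile 1-3 — violates.

3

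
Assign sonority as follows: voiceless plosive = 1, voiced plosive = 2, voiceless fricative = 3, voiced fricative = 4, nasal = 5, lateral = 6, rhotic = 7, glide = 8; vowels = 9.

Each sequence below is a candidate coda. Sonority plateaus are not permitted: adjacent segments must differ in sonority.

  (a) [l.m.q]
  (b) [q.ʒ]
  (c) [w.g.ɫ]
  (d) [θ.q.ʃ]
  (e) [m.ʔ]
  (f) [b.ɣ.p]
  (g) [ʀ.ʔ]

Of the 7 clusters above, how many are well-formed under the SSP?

3

(a) 6-5-1 → obeys
(b) 1-4 → violates
(c) 8-2-6 → violates
(d) 3-1-3 → violates
(e) 5-1 → obeys
(f) 2-4-1 → violates
(g) 7-1 → obeys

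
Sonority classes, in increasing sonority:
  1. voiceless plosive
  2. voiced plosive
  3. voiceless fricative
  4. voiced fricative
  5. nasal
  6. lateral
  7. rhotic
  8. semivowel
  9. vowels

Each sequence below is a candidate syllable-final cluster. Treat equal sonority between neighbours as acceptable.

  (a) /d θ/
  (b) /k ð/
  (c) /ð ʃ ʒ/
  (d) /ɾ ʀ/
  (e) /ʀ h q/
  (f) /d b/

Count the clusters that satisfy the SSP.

3

(a) 2-3 → violates
(b) 1-4 → violates
(c) 4-3-4 → violates
(d) 7-7 → obeys
(e) 7-3-1 → obeys
(f) 2-2 → obeys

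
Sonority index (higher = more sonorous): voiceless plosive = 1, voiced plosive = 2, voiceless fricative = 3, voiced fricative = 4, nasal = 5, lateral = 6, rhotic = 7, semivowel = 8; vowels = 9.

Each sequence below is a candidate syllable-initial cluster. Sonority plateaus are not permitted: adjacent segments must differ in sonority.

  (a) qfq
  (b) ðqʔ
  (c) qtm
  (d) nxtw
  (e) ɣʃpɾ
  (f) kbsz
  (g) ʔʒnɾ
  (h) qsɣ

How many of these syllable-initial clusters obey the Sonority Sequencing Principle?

(a) sonority 1-3-1: ill-formed.
(b) sonority 4-1-1: ill-formed.
(c) sonority 1-1-5: ill-formed.
(d) sonority 5-3-1-8: ill-formed.
(e) sonority 4-3-1-7: ill-formed.
(f) sonority 1-2-3-4: well-formed.
(g) sonority 1-4-5-7: well-formed.
(h) sonority 1-3-4: well-formed.

3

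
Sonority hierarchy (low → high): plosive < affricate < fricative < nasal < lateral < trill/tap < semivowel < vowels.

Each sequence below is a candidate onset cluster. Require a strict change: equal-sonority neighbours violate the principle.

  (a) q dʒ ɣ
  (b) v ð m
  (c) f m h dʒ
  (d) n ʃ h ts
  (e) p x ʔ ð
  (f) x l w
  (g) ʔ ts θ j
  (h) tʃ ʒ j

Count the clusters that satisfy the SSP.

(a) 1-2-3 → obeys
(b) 3-3-4 → violates
(c) 3-4-3-2 → violates
(d) 4-3-3-2 → violates
(e) 1-3-1-3 → violates
(f) 3-5-7 → obeys
(g) 1-2-3-7 → obeys
(h) 2-3-7 → obeys

4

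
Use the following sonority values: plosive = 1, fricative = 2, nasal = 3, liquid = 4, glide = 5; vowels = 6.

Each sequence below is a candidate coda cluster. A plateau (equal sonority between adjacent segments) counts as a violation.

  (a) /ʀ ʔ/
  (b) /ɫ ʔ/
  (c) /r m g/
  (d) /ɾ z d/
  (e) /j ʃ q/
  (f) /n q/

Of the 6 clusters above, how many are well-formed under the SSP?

6

(a) /ʀ ʔ/: profile 4-1 — obeys.
(b) /ɫ ʔ/: profile 4-1 — obeys.
(c) /r m g/: profile 4-3-1 — obeys.
(d) /ɾ z d/: profile 4-2-1 — obeys.
(e) /j ʃ q/: profile 5-2-1 — obeys.
(f) /n q/: profile 3-1 — obeys.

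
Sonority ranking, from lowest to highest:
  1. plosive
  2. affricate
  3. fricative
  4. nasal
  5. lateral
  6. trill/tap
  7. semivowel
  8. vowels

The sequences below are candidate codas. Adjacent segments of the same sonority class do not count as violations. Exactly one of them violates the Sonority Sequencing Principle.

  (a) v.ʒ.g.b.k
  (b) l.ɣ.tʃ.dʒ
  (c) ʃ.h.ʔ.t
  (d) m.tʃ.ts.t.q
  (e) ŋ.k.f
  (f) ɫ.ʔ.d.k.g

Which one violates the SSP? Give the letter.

e

(a) 3-3-1-1-1 → obeys
(b) 5-3-2-2 → obeys
(c) 3-3-1-1 → obeys
(d) 4-2-2-1-1 → obeys
(e) 4-1-3 → violates
(f) 5-1-1-1-1 → obeys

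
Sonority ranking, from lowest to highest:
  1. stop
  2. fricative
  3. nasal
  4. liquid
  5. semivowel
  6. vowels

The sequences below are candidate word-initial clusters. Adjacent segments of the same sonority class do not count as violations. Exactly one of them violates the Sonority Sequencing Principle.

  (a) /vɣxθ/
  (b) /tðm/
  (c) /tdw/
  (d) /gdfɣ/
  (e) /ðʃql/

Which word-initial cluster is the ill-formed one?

(a) /vɣxθ/: profile 2-2-2-2 — obeys.
(b) /tðm/: profile 1-2-3 — obeys.
(c) /tdw/: profile 1-1-5 — obeys.
(d) /gdfɣ/: profile 1-1-2-2 — obeys.
(e) /ðʃql/: profile 2-2-1-4 — violates.

e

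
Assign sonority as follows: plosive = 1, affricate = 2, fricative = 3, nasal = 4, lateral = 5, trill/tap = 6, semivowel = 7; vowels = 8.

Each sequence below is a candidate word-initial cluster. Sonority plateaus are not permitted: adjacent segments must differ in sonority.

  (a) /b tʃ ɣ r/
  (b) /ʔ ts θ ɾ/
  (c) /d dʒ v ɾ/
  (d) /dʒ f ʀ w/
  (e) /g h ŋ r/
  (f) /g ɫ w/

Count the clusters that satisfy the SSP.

(a) /b tʃ ɣ r/: profile 1-2-3-6 — obeys.
(b) /ʔ ts θ ɾ/: profile 1-2-3-6 — obeys.
(c) /d dʒ v ɾ/: profile 1-2-3-6 — obeys.
(d) /dʒ f ʀ w/: profile 2-3-6-7 — obeys.
(e) /g h ŋ r/: profile 1-3-4-6 — obeys.
(f) /g ɫ w/: profile 1-5-7 — obeys.

6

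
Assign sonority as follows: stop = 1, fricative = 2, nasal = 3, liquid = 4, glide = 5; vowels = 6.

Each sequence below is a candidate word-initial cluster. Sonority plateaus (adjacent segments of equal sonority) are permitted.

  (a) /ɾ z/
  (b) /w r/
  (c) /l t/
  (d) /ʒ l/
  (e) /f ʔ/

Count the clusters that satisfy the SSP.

1

(a) /ɾ z/: profile 4-2 — violates.
(b) /w r/: profile 5-4 — violates.
(c) /l t/: profile 4-1 — violates.
(d) /ʒ l/: profile 2-4 — obeys.
(e) /f ʔ/: profile 2-1 — violates.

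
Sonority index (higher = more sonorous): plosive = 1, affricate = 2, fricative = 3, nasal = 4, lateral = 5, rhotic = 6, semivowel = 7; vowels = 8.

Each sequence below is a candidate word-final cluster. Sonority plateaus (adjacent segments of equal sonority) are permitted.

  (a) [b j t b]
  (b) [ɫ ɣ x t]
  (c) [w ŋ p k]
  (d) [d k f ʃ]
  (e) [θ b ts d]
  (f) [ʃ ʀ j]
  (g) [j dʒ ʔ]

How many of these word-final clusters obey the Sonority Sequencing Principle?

3

(a) sonority 1-7-1-1: ill-formed.
(b) sonority 5-3-3-1: well-formed.
(c) sonority 7-4-1-1: well-formed.
(d) sonority 1-1-3-3: ill-formed.
(e) sonority 3-1-2-1: ill-formed.
(f) sonority 3-6-7: ill-formed.
(g) sonority 7-2-1: well-formed.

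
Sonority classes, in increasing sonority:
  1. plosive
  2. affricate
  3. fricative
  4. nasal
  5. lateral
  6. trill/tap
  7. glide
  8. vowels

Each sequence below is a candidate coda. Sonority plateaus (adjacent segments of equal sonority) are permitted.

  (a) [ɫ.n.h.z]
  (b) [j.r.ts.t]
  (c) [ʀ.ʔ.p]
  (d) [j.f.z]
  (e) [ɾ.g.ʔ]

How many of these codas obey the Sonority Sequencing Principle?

5

(a) sonority 5-4-3-3: well-formed.
(b) sonority 7-6-2-1: well-formed.
(c) sonority 6-1-1: well-formed.
(d) sonority 7-3-3: well-formed.
(e) sonority 6-1-1: well-formed.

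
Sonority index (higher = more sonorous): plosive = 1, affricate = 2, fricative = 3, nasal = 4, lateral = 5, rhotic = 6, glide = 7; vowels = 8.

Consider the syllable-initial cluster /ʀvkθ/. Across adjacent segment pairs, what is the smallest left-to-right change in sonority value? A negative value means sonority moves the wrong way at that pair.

/ʀ/ is a rhotic (sonority 6).
/v/ is a fricative (sonority 3).
/k/ is a plosive (sonority 1).
/θ/ is a fricative (sonority 3).
/ʀ/→/v/: change -3.
/v/→/k/: change -2.
/k/→/θ/: change +2.
Minimum = -3.

-3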